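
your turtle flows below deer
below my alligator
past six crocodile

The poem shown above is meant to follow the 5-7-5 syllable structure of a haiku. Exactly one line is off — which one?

Line 1: your (1), turtle (2), flows (1), below (2), deer (1) → 7 (expected 5)
Line 2: below (2), my (1), alligator (4) → 7 ✓
Line 3: past (1), six (1), crocodile (3) → 5 ✓

Line 1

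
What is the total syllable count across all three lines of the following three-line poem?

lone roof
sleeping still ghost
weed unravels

Line 1: lone (1), roof (1) → 2
Line 2: sleeping (2), still (1), ghost (1) → 4
Line 3: weed (1), unravels (3) → 4
Total: 2 + 4 + 4 = 10

10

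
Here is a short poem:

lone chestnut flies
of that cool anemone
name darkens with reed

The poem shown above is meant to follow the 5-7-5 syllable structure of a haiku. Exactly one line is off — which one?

Line 1

Line 1: lone (1), chestnut (2), flies (1) → 4 (expected 5)
Line 2: of (1), that (1), cool (1), anemone (4) → 7 ✓
Line 3: name (1), darkens (2), with (1), reed (1) → 5 ✓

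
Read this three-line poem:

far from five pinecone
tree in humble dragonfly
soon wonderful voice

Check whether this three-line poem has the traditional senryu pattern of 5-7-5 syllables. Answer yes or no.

Yes

Line 1: far (1), from (1), five (1), pinecone (2) → 5 ✓
Line 2: tree (1), in (1), humble (2), dragonfly (3) → 7 ✓
Line 3: soon (1), wonderful (3), voice (1) → 5 ✓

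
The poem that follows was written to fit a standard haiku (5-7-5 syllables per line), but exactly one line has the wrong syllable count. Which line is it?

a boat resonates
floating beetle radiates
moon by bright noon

Line 1: "a boat resonates": 1+1+3 = 5 ✓
Line 2: "floating beetle radiates": 2+2+3 = 7 ✓
Line 3: "moon by bright noon": 1+1+1+1 = 4 (expected 5)

The third line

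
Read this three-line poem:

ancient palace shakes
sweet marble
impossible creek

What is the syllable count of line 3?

Line 3: "impossible creek": 4+1 = 5

5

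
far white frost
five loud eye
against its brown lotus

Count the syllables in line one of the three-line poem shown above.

Line one: "far white frost": 1+1+1 = 3

3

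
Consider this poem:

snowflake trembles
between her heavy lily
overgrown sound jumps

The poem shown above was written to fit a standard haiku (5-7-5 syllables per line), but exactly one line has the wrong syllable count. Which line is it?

The first line

Line 1: snowflake(2) + trembles(2) = 4 (expected 5)
Line 2: between(2) + her(1) + heavy(2) + lily(2) = 7 ✓
Line 3: overgrown(3) + sound(1) + jumps(1) = 5 ✓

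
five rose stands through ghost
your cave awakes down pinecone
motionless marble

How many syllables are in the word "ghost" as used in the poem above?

1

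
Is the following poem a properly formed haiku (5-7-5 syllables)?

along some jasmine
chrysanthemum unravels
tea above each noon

Line 1: along(2) + some(1) + jasmine(2) = 5 ✓
Line 2: chrysanthemum(4) + unravels(3) = 7 ✓
Line 3: tea(1) + above(2) + each(1) + noon(1) = 5 ✓

Yes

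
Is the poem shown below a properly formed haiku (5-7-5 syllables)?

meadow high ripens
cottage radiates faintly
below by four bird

Line 1: "meadow high ripens": 2+1+2 = 5 ✓
Line 2: "cottage radiates faintly": 2+3+2 = 7 ✓
Line 3: "below by four bird": 2+1+1+1 = 5 ✓

Yes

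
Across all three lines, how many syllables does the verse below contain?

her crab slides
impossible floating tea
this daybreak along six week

Line 1: her(1) + crab(1) + slides(1) = 3
Line 2: impossible(4) + floating(2) + tea(1) = 7
Line 3: this(1) + daybreak(2) + along(2) + six(1) + week(1) = 7
Total: 3 + 7 + 7 = 17

17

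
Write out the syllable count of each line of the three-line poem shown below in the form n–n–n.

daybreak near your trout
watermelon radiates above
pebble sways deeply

5–9–5

Line 1: daybreak(2) + near(1) + your(1) + trout(1) = 5
Line 2: watermelon(4) + radiates(3) + above(2) = 9
Line 3: pebble(2) + sways(1) + deeply(2) = 5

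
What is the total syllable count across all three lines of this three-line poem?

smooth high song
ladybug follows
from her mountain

Line 1: "smooth high song": 1+1+1 = 3
Line 2: "ladybug follows": 3+2 = 5
Line 3: "from her mountain": 1+1+2 = 4
Total: 3 + 5 + 4 = 12

12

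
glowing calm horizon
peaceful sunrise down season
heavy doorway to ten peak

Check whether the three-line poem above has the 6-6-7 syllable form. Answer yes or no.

No

Line 1: glowing (2), calm (1), horizon (3) → 6 ✓
Line 2: peaceful (2), sunrise (2), down (1), season (2) → 7 (expected 6)
Line 3: heavy (2), doorway (2), to (1), ten (1), peak (1) → 7 ✓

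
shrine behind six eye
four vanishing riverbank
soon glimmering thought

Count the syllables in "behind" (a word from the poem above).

2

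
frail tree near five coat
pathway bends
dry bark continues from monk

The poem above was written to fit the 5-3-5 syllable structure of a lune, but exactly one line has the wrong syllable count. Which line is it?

Line 1: frail (1), tree (1), near (1), five (1), coat (1) → 5 ✓
Line 2: pathway (2), bends (1) → 3 ✓
Line 3: dry (1), bark (1), continues (3), from (1), monk (1) → 7 (expected 5)

Line 3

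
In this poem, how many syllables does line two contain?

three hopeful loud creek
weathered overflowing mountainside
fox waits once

Line two: "weathered overflowing mountainside": 2+4+3 = 9

9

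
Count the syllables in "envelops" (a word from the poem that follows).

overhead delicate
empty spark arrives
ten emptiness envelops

3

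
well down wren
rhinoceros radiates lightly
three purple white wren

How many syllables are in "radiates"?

3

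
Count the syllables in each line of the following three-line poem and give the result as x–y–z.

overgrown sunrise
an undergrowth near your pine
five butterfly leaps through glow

Line 1: overgrown (3), sunrise (2) → 5
Line 2: an (1), undergrowth (3), near (1), your (1), pine (1) → 7
Line 3: five (1), butterfly (3), leaps (1), through (1), glow (1) → 7

5–7–7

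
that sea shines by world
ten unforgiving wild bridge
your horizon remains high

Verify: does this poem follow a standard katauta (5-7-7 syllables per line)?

Line 1: that(1) + sea(1) + shines(1) + by(1) + world(1) = 5 ✓
Line 2: ten(1) + unforgiving(4) + wild(1) + bridge(1) = 7 ✓
Line 3: your(1) + horizon(3) + remains(2) + high(1) = 7 ✓

Yes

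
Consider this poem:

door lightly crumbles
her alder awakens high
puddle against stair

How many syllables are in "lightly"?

"lightly" has 2 syllables.

2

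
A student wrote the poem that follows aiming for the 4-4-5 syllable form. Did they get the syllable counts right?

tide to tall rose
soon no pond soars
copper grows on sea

Yes

Line 1: tide (1), to (1), tall (1), rose (1) → 4 ✓
Line 2: soon (1), no (1), pond (1), soars (1) → 4 ✓
Line 3: copper (2), grows (1), on (1), sea (1) → 5 ✓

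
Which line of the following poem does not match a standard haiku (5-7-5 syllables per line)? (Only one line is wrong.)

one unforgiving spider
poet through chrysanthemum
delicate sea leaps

Line 1: one(1) + unforgiving(4) + spider(2) = 7 (expected 5)
Line 2: poet(2) + through(1) + chrysanthemum(4) = 7 ✓
Line 3: delicate(3) + sea(1) + leaps(1) = 5 ✓

Line 1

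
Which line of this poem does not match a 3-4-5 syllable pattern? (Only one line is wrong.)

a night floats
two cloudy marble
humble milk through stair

The second line

Line 1: "a night floats": 1+1+1 = 3 ✓
Line 2: "two cloudy marble": 1+2+2 = 5 (expected 4)
Line 3: "humble milk through stair": 2+1+1+1 = 5 ✓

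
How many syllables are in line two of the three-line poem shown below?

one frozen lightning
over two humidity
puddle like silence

7

Line two: over (2), two (1), humidity (4) → 7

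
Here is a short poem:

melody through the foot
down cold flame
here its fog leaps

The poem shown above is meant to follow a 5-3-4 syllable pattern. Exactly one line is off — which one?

Line 1

Line 1: melody (3), through (1), the (1), foot (1) → 6 (expected 5)
Line 2: down (1), cold (1), flame (1) → 3 ✓
Line 3: here (1), its (1), fog (1), leaps (1) → 4 ✓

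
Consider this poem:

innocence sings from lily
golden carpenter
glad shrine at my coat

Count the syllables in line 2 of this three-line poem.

Line 2: golden (2), carpenter (3) → 5

5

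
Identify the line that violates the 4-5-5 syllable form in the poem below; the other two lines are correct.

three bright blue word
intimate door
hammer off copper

Line 2

Line 1: three (1), bright (1), blue (1), word (1) → 4 ✓
Line 2: intimate (3), door (1) → 4 (expected 5)
Line 3: hammer (2), off (1), copper (2) → 5 ✓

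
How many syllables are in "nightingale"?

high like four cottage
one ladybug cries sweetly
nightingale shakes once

3

"nightingale" has 3 syllables.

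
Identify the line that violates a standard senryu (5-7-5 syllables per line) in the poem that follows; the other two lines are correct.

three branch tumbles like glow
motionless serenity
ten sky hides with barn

Line 1: "three branch tumbles like glow": 1+1+2+1+1 = 6 (expected 5)
Line 2: "motionless serenity": 3+4 = 7 ✓
Line 3: "ten sky hides with barn": 1+1+1+1+1 = 5 ✓

Line 1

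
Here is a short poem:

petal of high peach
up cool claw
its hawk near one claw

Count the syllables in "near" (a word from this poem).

"near" has 1 syllable.

1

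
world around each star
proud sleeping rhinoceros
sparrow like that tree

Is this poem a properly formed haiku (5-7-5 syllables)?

Yes

Line 1: "world around each star": 1+2+1+1 = 5 ✓
Line 2: "proud sleeping rhinoceros": 1+2+4 = 7 ✓
Line 3: "sparrow like that tree": 2+1+1+1 = 5 ✓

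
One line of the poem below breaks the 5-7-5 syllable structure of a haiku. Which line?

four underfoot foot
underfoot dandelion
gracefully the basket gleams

Line 3

Line 1: "four underfoot foot": 1+3+1 = 5 ✓
Line 2: "underfoot dandelion": 3+4 = 7 ✓
Line 3: "gracefully the basket gleams": 3+1+2+1 = 7 (expected 5)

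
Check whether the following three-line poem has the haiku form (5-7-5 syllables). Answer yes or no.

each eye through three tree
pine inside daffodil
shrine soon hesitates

Line 1: "each eye through three tree": 1+1+1+1+1 = 5 ✓
Line 2: "pine inside daffodil": 1+2+3 = 6 (expected 7)
Line 3: "shrine soon hesitates": 1+1+3 = 5 ✓

No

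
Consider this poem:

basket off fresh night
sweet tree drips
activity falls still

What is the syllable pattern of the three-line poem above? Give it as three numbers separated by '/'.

Line 1: "basket off fresh night": 2+1+1+1 = 5
Line 2: "sweet tree drips": 1+1+1 = 3
Line 3: "activity falls still": 4+1+1 = 6

5/3/6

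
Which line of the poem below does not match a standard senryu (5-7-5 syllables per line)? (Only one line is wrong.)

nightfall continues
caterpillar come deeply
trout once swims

Line 1: nightfall (2), continues (3) → 5 ✓
Line 2: caterpillar (4), come (1), deeply (2) → 7 ✓
Line 3: trout (1), once (1), swims (1) → 3 (expected 5)

Line 3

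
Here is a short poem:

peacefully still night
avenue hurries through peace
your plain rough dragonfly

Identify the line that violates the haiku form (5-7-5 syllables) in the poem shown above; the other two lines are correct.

Line 1: peacefully(3) + still(1) + night(1) = 5 ✓
Line 2: avenue(3) + hurries(2) + through(1) + peace(1) = 7 ✓
Line 3: your(1) + plain(1) + rough(1) + dragonfly(3) = 6 (expected 5)

The third line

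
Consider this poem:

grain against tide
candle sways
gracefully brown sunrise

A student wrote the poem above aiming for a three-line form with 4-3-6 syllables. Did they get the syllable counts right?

Line 1: grain(1) + against(2) + tide(1) = 4 ✓
Line 2: candle(2) + sways(1) = 3 ✓
Line 3: gracefully(3) + brown(1) + sunrise(2) = 6 ✓

Yes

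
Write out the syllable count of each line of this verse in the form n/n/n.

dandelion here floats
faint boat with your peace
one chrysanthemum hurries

Line 1: "dandelion here floats": 4+1+1 = 6
Line 2: "faint boat with your peace": 1+1+1+1+1 = 5
Line 3: "one chrysanthemum hurries": 1+4+2 = 7

6/5/7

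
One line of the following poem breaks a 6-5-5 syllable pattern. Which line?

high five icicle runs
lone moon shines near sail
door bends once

The third line

Line 1: "high five icicle runs": 1+1+3+1 = 6 ✓
Line 2: "lone moon shines near sail": 1+1+1+1+1 = 5 ✓
Line 3: "door bends once": 1+1+1 = 3 (expected 5)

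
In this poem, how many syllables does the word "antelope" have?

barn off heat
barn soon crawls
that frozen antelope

3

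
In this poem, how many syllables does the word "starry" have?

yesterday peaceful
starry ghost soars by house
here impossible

"starry" has 2 syllables.

2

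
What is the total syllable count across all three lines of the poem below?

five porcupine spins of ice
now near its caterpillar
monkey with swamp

18

Line 1: five(1) + porcupine(3) + spins(1) + of(1) + ice(1) = 7
Line 2: now(1) + near(1) + its(1) + caterpillar(4) = 7
Line 3: monkey(2) + with(1) + swamp(1) = 4
Total: 7 + 7 + 4 = 18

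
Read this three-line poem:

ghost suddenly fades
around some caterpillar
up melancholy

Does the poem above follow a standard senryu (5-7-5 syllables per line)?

Line 1: "ghost suddenly fades": 1+3+1 = 5 ✓
Line 2: "around some caterpillar": 2+1+4 = 7 ✓
Line 3: "up melancholy": 1+4 = 5 ✓

Yes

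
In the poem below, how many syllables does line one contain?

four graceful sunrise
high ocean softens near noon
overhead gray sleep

Line one: four(1) + graceful(2) + sunrise(2) = 5

5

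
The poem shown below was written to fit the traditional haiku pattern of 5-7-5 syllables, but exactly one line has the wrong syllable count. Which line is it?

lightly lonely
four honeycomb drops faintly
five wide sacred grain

Line 1: lightly(2) + lonely(2) = 4 (expected 5)
Line 2: four(1) + honeycomb(3) + drops(1) + faintly(2) = 7 ✓
Line 3: five(1) + wide(1) + sacred(2) + grain(1) = 5 ✓

The first line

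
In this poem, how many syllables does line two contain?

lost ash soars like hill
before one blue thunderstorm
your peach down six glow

7

Line two: before (2), one (1), blue (1), thunderstorm (3) → 7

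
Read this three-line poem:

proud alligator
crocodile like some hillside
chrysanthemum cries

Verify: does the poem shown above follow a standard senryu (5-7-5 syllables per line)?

Line 1: proud(1) + alligator(4) = 5 ✓
Line 2: crocodile(3) + like(1) + some(1) + hillside(2) = 7 ✓
Line 3: chrysanthemum(4) + cries(1) = 5 ✓

Yes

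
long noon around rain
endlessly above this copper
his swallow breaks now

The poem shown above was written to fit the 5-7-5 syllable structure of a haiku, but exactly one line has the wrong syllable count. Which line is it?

Line 1: long (1), noon (1), around (2), rain (1) → 5 ✓
Line 2: endlessly (3), above (2), this (1), copper (2) → 8 (expected 7)
Line 3: his (1), swallow (2), breaks (1), now (1) → 5 ✓

The second line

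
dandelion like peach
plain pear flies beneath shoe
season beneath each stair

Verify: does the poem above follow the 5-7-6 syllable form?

No

Line 1: dandelion (4), like (1), peach (1) → 6 (expected 5)
Line 2: plain (1), pear (1), flies (1), beneath (2), shoe (1) → 6 (expected 7)
Line 3: season (2), beneath (2), each (1), stair (1) → 6 ✓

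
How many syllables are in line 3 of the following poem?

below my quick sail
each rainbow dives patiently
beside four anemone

Line 3: beside (2), four (1), anemone (4) → 7

7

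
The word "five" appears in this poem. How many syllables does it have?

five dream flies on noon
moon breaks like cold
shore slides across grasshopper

1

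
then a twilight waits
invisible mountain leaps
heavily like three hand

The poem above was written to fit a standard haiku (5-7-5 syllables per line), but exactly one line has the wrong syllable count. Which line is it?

Line 1: then(1) + a(1) + twilight(2) + waits(1) = 5 ✓
Line 2: invisible(4) + mountain(2) + leaps(1) = 7 ✓
Line 3: heavily(3) + like(1) + three(1) + hand(1) = 6 (expected 5)

Line 3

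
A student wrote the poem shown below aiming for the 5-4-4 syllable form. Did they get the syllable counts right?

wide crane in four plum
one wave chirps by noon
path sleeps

Line 1: "wide crane in four plum": 1+1+1+1+1 = 5 ✓
Line 2: "one wave chirps by noon": 1+1+1+1+1 = 5 (expected 4)
Line 3: "path sleeps": 1+1 = 2 (expected 4)

No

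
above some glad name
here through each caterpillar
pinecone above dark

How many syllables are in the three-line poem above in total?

17

Line 1: "above some glad name": 2+1+1+1 = 5
Line 2: "here through each caterpillar": 1+1+1+4 = 7
Line 3: "pinecone above dark": 2+2+1 = 5
Total: 5 + 7 + 5 = 17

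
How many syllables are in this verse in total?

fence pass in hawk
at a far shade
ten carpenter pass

Line 1: fence(1) + pass(1) + in(1) + hawk(1) = 4
Line 2: at(1) + a(1) + far(1) + shade(1) = 4
Line 3: ten(1) + carpenter(3) + pass(1) = 5
Total: 4 + 4 + 5 = 13

13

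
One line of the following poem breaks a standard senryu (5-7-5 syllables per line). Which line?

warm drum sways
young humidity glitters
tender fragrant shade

Line 1: warm (1), drum (1), sways (1) → 3 (expected 5)
Line 2: young (1), humidity (4), glitters (2) → 7 ✓
Line 3: tender (2), fragrant (2), shade (1) → 5 ✓

Line 1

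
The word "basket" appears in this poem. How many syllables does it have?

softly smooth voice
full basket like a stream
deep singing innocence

2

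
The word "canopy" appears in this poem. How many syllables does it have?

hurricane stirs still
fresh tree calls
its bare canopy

3

"canopy" has 3 syllables.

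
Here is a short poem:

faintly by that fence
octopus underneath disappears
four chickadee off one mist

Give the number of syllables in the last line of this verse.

7

The last line: four(1) + chickadee(3) + off(1) + one(1) + mist(1) = 7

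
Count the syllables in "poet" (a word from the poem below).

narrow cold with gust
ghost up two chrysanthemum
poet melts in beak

2

"poet" has 2 syllables.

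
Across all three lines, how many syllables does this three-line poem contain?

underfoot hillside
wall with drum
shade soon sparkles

12

Line 1: underfoot(3) + hillside(2) = 5
Line 2: wall(1) + with(1) + drum(1) = 3
Line 3: shade(1) + soon(1) + sparkles(2) = 4
Total: 5 + 3 + 4 = 12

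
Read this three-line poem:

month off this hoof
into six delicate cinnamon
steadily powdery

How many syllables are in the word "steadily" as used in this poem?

3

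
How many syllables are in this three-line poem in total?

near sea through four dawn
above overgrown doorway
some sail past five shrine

Line 1: "near sea through four dawn": 1+1+1+1+1 = 5
Line 2: "above overgrown doorway": 2+3+2 = 7
Line 3: "some sail past five shrine": 1+1+1+1+1 = 5
Total: 5 + 7 + 5 = 17

17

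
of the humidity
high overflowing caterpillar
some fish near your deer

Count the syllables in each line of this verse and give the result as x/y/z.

Line 1: of (1), the (1), humidity (4) → 6
Line 2: high (1), overflowing (4), caterpillar (4) → 9
Line 3: some (1), fish (1), near (1), your (1), deer (1) → 5

6/9/5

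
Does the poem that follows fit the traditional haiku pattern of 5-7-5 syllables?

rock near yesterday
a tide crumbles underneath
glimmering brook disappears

Line 1: rock(1) + near(1) + yesterday(3) = 5 ✓
Line 2: a(1) + tide(1) + crumbles(2) + underneath(3) = 7 ✓
Line 3: glimmering(3) + brook(1) + disappears(3) = 7 (expected 5)

No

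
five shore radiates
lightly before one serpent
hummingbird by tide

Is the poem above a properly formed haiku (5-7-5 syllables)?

Line 1: five(1) + shore(1) + radiates(3) = 5 ✓
Line 2: lightly(2) + before(2) + one(1) + serpent(2) = 7 ✓
Line 3: hummingbird(3) + by(1) + tide(1) = 5 ✓

Yes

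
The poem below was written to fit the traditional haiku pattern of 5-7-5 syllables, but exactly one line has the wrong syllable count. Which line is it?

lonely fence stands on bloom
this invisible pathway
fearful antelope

Line 1: "lonely fence stands on bloom": 2+1+1+1+1 = 6 (expected 5)
Line 2: "this invisible pathway": 1+4+2 = 7 ✓
Line 3: "fearful antelope": 2+3 = 5 ✓

The first line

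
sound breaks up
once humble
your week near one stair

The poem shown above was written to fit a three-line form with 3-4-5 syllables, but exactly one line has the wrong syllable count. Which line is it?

The second line

Line 1: sound (1), breaks (1), up (1) → 3 ✓
Line 2: once (1), humble (2) → 3 (expected 4)
Line 3: your (1), week (1), near (1), one (1), stair (1) → 5 ✓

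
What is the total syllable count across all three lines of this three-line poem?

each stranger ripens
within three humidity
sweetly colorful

17

Line 1: each (1), stranger (2), ripens (2) → 5
Line 2: within (2), three (1), humidity (4) → 7
Line 3: sweetly (2), colorful (3) → 5
Total: 5 + 7 + 5 = 17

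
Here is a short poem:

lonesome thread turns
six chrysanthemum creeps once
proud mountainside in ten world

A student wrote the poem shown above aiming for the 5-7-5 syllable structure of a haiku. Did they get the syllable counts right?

No

Line 1: lonesome(2) + thread(1) + turns(1) = 4 (expected 5)
Line 2: six(1) + chrysanthemum(4) + creeps(1) + once(1) = 7 ✓
Line 3: proud(1) + mountainside(3) + in(1) + ten(1) + world(1) = 7 (expected 5)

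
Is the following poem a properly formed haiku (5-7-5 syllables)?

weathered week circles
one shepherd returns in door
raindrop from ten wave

Yes

Line 1: "weathered week circles": 2+1+2 = 5 ✓
Line 2: "one shepherd returns in door": 1+2+2+1+1 = 7 ✓
Line 3: "raindrop from ten wave": 2+1+1+1 = 5 ✓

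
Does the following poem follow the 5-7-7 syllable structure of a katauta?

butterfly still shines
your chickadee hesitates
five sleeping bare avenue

Yes

Line 1: butterfly (3), still (1), shines (1) → 5 ✓
Line 2: your (1), chickadee (3), hesitates (3) → 7 ✓
Line 3: five (1), sleeping (2), bare (1), avenue (3) → 7 ✓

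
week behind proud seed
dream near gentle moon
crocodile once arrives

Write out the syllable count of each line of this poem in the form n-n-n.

5-5-6

Line 1: week(1) + behind(2) + proud(1) + seed(1) = 5
Line 2: dream(1) + near(1) + gentle(2) + moon(1) = 5
Line 3: crocodile(3) + once(1) + arrives(2) = 6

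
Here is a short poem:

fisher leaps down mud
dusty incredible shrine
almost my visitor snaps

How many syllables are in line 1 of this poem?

5

Line 1: fisher (2), leaps (1), down (1), mud (1) → 5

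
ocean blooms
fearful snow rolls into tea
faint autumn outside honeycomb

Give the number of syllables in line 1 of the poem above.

3

Line 1: ocean (2), blooms (1) → 3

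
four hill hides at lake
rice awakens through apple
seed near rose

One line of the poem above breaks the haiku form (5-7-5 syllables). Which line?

The third line

Line 1: "four hill hides at lake": 1+1+1+1+1 = 5 ✓
Line 2: "rice awakens through apple": 1+3+1+2 = 7 ✓
Line 3: "seed near rose": 1+1+1 = 3 (expected 5)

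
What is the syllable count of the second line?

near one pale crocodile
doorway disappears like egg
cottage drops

The second line: doorway (2), disappears (3), like (1), egg (1) → 7

7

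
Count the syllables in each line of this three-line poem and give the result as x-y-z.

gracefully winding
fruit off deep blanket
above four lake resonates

Line 1: gracefully (3), winding (2) → 5
Line 2: fruit (1), off (1), deep (1), blanket (2) → 5
Line 3: above (2), four (1), lake (1), resonates (3) → 7

5-5-7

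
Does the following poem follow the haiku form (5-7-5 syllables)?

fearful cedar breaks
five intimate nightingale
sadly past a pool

Line 1: fearful(2) + cedar(2) + breaks(1) = 5 ✓
Line 2: five(1) + intimate(3) + nightingale(3) = 7 ✓
Line 3: sadly(2) + past(1) + a(1) + pool(1) = 5 ✓

Yes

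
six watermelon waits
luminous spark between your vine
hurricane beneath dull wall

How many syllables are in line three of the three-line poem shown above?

Line three: hurricane(3) + beneath(2) + dull(1) + wall(1) = 7

7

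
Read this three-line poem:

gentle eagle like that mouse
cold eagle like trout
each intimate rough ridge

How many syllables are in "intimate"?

3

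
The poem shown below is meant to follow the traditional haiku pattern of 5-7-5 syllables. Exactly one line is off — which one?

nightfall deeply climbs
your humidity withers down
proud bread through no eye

Line 1: nightfall(2) + deeply(2) + climbs(1) = 5 ✓
Line 2: your(1) + humidity(4) + withers(2) + down(1) = 8 (expected 7)
Line 3: proud(1) + bread(1) + through(1) + no(1) + eye(1) = 5 ✓

The second line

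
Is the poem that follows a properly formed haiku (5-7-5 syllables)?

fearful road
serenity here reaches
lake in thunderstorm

No

Line 1: fearful (2), road (1) → 3 (expected 5)
Line 2: serenity (4), here (1), reaches (2) → 7 ✓
Line 3: lake (1), in (1), thunderstorm (3) → 5 ✓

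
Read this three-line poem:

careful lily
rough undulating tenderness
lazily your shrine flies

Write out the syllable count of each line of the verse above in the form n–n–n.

4–8–6

Line 1: "careful lily": 2+2 = 4
Line 2: "rough undulating tenderness": 1+4+3 = 8
Line 3: "lazily your shrine flies": 3+1+1+1 = 6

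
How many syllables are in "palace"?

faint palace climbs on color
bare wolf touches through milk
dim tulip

2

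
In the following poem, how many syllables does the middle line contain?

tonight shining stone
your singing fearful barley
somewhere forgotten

The middle line: "your singing fearful barley": 1+2+2+2 = 7

7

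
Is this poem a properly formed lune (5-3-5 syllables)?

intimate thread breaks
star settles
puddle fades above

Line 1: intimate (3), thread (1), breaks (1) → 5 ✓
Line 2: star (1), settles (2) → 3 ✓
Line 3: puddle (2), fades (1), above (2) → 5 ✓

Yes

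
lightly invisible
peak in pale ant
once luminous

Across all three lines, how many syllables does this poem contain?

14

Line 1: lightly(2) + invisible(4) = 6
Line 2: peak(1) + in(1) + pale(1) + ant(1) = 4
Line 3: once(1) + luminous(3) = 4
Total: 6 + 4 + 4 = 14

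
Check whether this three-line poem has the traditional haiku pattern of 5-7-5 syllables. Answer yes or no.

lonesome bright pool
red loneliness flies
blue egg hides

Line 1: lonesome (2), bright (1), pool (1) → 4 (expected 5)
Line 2: red (1), loneliness (3), flies (1) → 5 (expected 7)
Line 3: blue (1), egg (1), hides (1) → 3 (expected 5)

No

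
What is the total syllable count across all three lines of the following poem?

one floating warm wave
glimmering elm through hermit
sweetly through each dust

17

Line 1: "one floating warm wave": 1+2+1+1 = 5
Line 2: "glimmering elm through hermit": 3+1+1+2 = 7
Line 3: "sweetly through each dust": 2+1+1+1 = 5
Total: 5 + 7 + 5 = 17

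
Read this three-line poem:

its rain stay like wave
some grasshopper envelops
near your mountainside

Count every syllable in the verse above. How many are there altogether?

Line 1: its (1), rain (1), stay (1), like (1), wave (1) → 5
Line 2: some (1), grasshopper (3), envelops (3) → 7
Line 3: near (1), your (1), mountainside (3) → 5
Total: 5 + 7 + 5 = 17

17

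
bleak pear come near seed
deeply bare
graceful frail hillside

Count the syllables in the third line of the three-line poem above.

5

The third line: graceful(2) + frail(1) + hillside(2) = 5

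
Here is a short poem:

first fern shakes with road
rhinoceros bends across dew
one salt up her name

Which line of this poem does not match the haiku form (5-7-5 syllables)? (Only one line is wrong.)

Line 1: first(1) + fern(1) + shakes(1) + with(1) + road(1) = 5 ✓
Line 2: rhinoceros(4) + bends(1) + across(2) + dew(1) = 8 (expected 7)
Line 3: one(1) + salt(1) + up(1) + her(1) + name(1) = 5 ✓

The second line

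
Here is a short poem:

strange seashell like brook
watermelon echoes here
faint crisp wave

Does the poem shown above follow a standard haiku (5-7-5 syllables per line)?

No

Line 1: "strange seashell like brook": 1+2+1+1 = 5 ✓
Line 2: "watermelon echoes here": 4+2+1 = 7 ✓
Line 3: "faint crisp wave": 1+1+1 = 3 (expected 5)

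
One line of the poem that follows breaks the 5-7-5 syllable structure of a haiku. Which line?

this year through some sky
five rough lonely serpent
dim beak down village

The second line

Line 1: this (1), year (1), through (1), some (1), sky (1) → 5 ✓
Line 2: five (1), rough (1), lonely (2), serpent (2) → 6 (expected 7)
Line 3: dim (1), beak (1), down (1), village (2) → 5 ✓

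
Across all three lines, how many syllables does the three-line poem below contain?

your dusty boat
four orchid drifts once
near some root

12

Line 1: "your dusty boat": 1+2+1 = 4
Line 2: "four orchid drifts once": 1+2+1+1 = 5
Line 3: "near some root": 1+1+1 = 3
Total: 4 + 5 + 3 = 12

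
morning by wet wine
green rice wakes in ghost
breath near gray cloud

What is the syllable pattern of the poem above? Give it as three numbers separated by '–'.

5–5–4

Line 1: morning(2) + by(1) + wet(1) + wine(1) = 5
Line 2: green(1) + rice(1) + wakes(1) + in(1) + ghost(1) = 5
Line 3: breath(1) + near(1) + gray(1) + cloud(1) = 4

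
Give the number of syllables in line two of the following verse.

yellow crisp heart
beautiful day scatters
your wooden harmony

6

Line two: beautiful (3), day (1), scatters (2) → 6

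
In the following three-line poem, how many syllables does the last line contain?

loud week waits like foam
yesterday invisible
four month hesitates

The last line: four (1), month (1), hesitates (3) → 5

5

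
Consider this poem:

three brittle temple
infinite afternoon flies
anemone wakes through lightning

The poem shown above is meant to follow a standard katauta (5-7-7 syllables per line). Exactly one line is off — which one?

Line 1: three(1) + brittle(2) + temple(2) = 5 ✓
Line 2: infinite(3) + afternoon(3) + flies(1) = 7 ✓
Line 3: anemone(4) + wakes(1) + through(1) + lightning(2) = 8 (expected 7)

Line 3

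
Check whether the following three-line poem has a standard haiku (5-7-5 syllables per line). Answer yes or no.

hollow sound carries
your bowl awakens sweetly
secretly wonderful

No

Line 1: hollow(2) + sound(1) + carries(2) = 5 ✓
Line 2: your(1) + bowl(1) + awakens(3) + sweetly(2) = 7 ✓
Line 3: secretly(3) + wonderful(3) = 6 (expected 5)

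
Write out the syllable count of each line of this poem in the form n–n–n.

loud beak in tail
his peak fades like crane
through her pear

Line 1: loud(1) + beak(1) + in(1) + tail(1) = 4
Line 2: his(1) + peak(1) + fades(1) + like(1) + crane(1) = 5
Line 3: through(1) + her(1) + pear(1) = 3

4–5–3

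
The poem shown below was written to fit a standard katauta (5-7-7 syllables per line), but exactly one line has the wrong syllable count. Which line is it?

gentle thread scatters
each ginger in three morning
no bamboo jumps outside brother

Line 1: gentle (2), thread (1), scatters (2) → 5 ✓
Line 2: each (1), ginger (2), in (1), three (1), morning (2) → 7 ✓
Line 3: no (1), bamboo (2), jumps (1), outside (2), brother (2) → 8 (expected 7)

The third line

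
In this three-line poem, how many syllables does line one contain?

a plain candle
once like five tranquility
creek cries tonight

Line one: a(1) + plain(1) + candle(2) = 4

4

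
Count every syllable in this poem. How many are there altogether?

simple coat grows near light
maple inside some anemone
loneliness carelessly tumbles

Line 1: simple(2) + coat(1) + grows(1) + near(1) + light(1) = 6
Line 2: maple(2) + inside(2) + some(1) + anemone(4) = 9
Line 3: loneliness(3) + carelessly(3) + tumbles(2) = 8
Total: 6 + 9 + 8 = 23

23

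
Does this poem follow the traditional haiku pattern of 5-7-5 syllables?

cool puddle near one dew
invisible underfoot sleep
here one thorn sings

Line 1: "cool puddle near one dew": 1+2+1+1+1 = 6 (expected 5)
Line 2: "invisible underfoot sleep": 4+3+1 = 8 (expected 7)
Line 3: "here one thorn sings": 1+1+1+1 = 4 (expected 5)

No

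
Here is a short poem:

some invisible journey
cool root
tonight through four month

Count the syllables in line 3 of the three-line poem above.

5

Line 3: tonight (2), through (1), four (1), month (1) → 5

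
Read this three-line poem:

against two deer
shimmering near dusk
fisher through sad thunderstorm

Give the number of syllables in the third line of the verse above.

The third line: "fisher through sad thunderstorm": 2+1+1+3 = 7

7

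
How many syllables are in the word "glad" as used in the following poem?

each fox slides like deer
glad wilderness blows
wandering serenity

1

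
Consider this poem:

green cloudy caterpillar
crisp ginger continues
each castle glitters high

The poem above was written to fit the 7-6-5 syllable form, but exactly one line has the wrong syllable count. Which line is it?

The third line

Line 1: green(1) + cloudy(2) + caterpillar(4) = 7 ✓
Line 2: crisp(1) + ginger(2) + continues(3) = 6 ✓
Line 3: each(1) + castle(2) + glitters(2) + high(1) = 6 (expected 5)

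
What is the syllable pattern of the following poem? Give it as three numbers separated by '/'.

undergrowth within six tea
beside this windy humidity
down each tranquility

Line 1: undergrowth(3) + within(2) + six(1) + tea(1) = 7
Line 2: beside(2) + this(1) + windy(2) + humidity(4) = 9
Line 3: down(1) + each(1) + tranquility(4) = 6

7/9/6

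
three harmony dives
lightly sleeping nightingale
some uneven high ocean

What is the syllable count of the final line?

7

The final line: "some uneven high ocean": 1+3+1+2 = 7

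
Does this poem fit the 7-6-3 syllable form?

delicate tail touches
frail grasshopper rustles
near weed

No

Line 1: delicate(3) + tail(1) + touches(2) = 6 (expected 7)
Line 2: frail(1) + grasshopper(3) + rustles(2) = 6 ✓
Line 3: near(1) + weed(1) = 2 (expected 3)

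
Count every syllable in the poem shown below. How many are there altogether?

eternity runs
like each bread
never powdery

13

Line 1: eternity (4), runs (1) → 5
Line 2: like (1), each (1), bread (1) → 3
Line 3: never (2), powdery (3) → 5
Total: 5 + 3 + 5 = 13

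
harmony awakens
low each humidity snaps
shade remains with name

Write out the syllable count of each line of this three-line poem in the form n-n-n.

Line 1: harmony (3), awakens (3) → 6
Line 2: low (1), each (1), humidity (4), snaps (1) → 7
Line 3: shade (1), remains (2), with (1), name (1) → 5

6-7-5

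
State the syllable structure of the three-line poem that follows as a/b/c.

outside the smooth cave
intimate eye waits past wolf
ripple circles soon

Line 1: "outside the smooth cave": 2+1+1+1 = 5
Line 2: "intimate eye waits past wolf": 3+1+1+1+1 = 7
Line 3: "ripple circles soon": 2+2+1 = 5

5/7/5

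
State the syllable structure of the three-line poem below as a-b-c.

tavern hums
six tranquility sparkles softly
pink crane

3-9-2

Line 1: tavern (2), hums (1) → 3
Line 2: six (1), tranquility (4), sparkles (2), softly (2) → 9
Line 3: pink (1), crane (1) → 2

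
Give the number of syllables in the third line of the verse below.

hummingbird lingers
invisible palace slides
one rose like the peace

The third line: one (1), rose (1), like (1), the (1), peace (1) → 5

5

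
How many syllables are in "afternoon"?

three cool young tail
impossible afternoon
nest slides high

"afternoon" has 3 syllables.

3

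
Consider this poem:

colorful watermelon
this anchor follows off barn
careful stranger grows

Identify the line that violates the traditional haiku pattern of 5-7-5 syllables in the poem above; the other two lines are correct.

The first line

Line 1: "colorful watermelon": 3+4 = 7 (expected 5)
Line 2: "this anchor follows off barn": 1+2+2+1+1 = 7 ✓
Line 3: "careful stranger grows": 2+2+1 = 5 ✓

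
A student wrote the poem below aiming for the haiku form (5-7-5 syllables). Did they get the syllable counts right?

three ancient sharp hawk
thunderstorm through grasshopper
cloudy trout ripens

Line 1: "three ancient sharp hawk": 1+2+1+1 = 5 ✓
Line 2: "thunderstorm through grasshopper": 3+1+3 = 7 ✓
Line 3: "cloudy trout ripens": 2+1+2 = 5 ✓

Yes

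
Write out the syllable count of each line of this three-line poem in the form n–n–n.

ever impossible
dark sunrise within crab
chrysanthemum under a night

Line 1: ever(2) + impossible(4) = 6
Line 2: dark(1) + sunrise(2) + within(2) + crab(1) = 6
Line 3: chrysanthemum(4) + under(2) + a(1) + night(1) = 8

6–6–8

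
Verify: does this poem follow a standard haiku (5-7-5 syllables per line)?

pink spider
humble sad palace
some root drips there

Line 1: "pink spider": 1+2 = 3 (expected 5)
Line 2: "humble sad palace": 2+1+2 = 5 (expected 7)
Line 3: "some root drips there": 1+1+1+1 = 4 (expected 5)

No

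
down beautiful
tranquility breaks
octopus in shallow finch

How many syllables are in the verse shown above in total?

Line 1: "down beautiful": 1+3 = 4
Line 2: "tranquility breaks": 4+1 = 5
Line 3: "octopus in shallow finch": 3+1+2+1 = 7
Total: 4 + 5 + 7 = 16

16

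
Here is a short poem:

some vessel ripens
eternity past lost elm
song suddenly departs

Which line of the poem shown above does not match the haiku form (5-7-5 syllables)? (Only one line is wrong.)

Line 1: some (1), vessel (2), ripens (2) → 5 ✓
Line 2: eternity (4), past (1), lost (1), elm (1) → 7 ✓
Line 3: song (1), suddenly (3), departs (2) → 6 (expected 5)

The third line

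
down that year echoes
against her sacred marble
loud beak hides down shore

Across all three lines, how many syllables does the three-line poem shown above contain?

Line 1: down (1), that (1), year (1), echoes (2) → 5
Line 2: against (2), her (1), sacred (2), marble (2) → 7
Line 3: loud (1), beak (1), hides (1), down (1), shore (1) → 5
Total: 5 + 7 + 5 = 17

17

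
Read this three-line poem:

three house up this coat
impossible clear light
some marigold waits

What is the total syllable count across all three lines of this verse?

16

Line 1: three(1) + house(1) + up(1) + this(1) + coat(1) = 5
Line 2: impossible(4) + clear(1) + light(1) = 6
Line 3: some(1) + marigold(3) + waits(1) = 5
Total: 5 + 6 + 5 = 16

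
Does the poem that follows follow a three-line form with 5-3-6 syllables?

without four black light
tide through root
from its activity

Line 1: without(2) + four(1) + black(1) + light(1) = 5 ✓
Line 2: tide(1) + through(1) + root(1) = 3 ✓
Line 3: from(1) + its(1) + activity(4) = 6 ✓

Yes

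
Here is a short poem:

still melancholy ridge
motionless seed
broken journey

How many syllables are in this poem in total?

Line 1: still (1), melancholy (4), ridge (1) → 6
Line 2: motionless (3), seed (1) → 4
Line 3: broken (2), journey (2) → 4
Total: 6 + 4 + 4 = 14

14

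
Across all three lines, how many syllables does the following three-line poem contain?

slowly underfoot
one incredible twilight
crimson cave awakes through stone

19

Line 1: slowly(2) + underfoot(3) = 5
Line 2: one(1) + incredible(4) + twilight(2) = 7
Line 3: crimson(2) + cave(1) + awakes(2) + through(1) + stone(1) = 7
Total: 5 + 7 + 7 = 19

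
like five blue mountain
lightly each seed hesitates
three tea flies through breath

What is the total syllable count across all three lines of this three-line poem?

Line 1: like(1) + five(1) + blue(1) + mountain(2) = 5
Line 2: lightly(2) + each(1) + seed(1) + hesitates(3) = 7
Line 3: three(1) + tea(1) + flies(1) + through(1) + breath(1) = 5
Total: 5 + 7 + 5 = 17

17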